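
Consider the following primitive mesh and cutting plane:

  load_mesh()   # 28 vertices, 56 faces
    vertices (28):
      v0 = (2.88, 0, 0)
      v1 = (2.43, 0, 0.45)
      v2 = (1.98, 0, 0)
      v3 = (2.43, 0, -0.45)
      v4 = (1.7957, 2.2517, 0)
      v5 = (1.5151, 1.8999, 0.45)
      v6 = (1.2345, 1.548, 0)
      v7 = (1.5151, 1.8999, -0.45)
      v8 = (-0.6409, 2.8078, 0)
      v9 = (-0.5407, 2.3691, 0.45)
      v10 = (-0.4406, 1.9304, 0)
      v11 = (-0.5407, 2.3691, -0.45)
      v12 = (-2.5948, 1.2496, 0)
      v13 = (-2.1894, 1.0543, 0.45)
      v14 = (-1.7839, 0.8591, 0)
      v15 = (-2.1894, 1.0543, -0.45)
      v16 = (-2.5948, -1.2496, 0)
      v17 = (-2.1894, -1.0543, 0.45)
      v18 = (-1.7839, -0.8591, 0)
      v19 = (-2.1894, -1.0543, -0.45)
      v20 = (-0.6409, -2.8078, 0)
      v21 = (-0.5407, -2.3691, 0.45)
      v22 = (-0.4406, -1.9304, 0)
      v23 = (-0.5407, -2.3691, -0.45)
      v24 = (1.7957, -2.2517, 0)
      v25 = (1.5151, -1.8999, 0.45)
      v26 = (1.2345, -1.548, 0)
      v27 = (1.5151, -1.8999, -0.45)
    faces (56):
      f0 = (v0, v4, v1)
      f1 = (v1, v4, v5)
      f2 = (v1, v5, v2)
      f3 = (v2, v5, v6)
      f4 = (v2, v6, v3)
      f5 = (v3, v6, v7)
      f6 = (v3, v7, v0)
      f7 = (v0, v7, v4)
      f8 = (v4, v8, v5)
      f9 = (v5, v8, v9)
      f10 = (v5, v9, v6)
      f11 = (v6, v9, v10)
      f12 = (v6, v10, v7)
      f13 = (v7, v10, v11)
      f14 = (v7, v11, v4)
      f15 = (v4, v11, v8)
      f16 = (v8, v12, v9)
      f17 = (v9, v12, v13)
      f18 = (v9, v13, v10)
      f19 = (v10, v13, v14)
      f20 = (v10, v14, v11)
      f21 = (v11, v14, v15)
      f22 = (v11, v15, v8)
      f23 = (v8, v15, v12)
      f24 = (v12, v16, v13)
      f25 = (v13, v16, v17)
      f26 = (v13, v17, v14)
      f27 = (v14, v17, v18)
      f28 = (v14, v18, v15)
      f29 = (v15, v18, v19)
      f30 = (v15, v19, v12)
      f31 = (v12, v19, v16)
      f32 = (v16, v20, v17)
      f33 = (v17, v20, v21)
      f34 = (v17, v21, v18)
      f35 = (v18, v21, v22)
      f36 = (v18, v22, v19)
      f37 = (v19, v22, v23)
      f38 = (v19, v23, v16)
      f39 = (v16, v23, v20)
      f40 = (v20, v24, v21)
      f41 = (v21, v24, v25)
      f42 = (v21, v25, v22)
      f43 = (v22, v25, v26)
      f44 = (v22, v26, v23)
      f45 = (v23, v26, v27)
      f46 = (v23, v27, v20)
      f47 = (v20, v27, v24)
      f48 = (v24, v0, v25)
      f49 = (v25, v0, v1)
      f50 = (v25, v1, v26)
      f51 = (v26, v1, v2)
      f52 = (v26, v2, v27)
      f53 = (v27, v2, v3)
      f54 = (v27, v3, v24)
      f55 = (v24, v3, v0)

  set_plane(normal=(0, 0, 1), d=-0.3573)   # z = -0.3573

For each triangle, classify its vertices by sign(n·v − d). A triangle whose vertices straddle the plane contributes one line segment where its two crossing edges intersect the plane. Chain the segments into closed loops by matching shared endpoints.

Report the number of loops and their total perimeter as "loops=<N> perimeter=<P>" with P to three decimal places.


Straddling triangles (28 of 56):
  (v2,v6,v3) [++-] → (2.18373, 0.318888, -0.3573)–(2.3373, 0, -0.3573)  len=0.3539
  (v3,v6,v7) [-+-] → (2.18373, 0.318888, -0.3573)–(1.4573, 1.82741, -0.3573)  len=1.6743
  (v3,v7,v0) [--+] → (1.79627, 1.50852, -0.3573)–(2.5227, 0, -0.3573)  len=1.6743
  (v0,v7,v4) [+-+] → (1.79627, 1.50852, -0.3573)–(1.5729, 1.97237, -0.3573)  len=0.5148
  (v6,v10,v7) [++-] → (1.11223, 1.90618, -0.3573)–(1.4573, 1.82741, -0.3573)  len=0.3539
  (v7,v10,v11) [-+-] → (1.11223, 1.90618, -0.3573)–(-0.520079, 2.27873, -0.3573)  len=1.6743
  (v7,v11,v4) [--+] → (-0.0594016, 2.34492, -0.3573)–(1.5729, 1.97237, -0.3573)  len=1.6743
  (v4,v11,v8) [+-+] → (-0.0594016, 2.34492, -0.3573)–(-0.561341, 2.45947, -0.3573)  len=0.5148
  (v10,v14,v11) [++-] → (-0.796799, 2.05804, -0.3573)–(-0.520079, 2.27873, -0.3573)  len=0.3539
  (v11,v14,v15) [-+-] → (-0.796799, 2.05804, -0.3573)–(-2.10587, 1.01409, -0.3573)  len=1.6744
  (v11,v15,v8) [--+] → (-1.87041, 1.41552, -0.3573)–(-0.561341, 2.45947, -0.3573)  len=1.6744
  (v8,v15,v12) [+-+] → (-1.87041, 1.41552, -0.3573)–(-2.27291, 1.09453, -0.3573)  len=0.5148
  (v14,v18,v15) [++-] → (-2.10587, 0.66014, -0.3573)–(-2.10587, 1.01409, -0.3573)  len=0.3539
  (v15,v18,v19) [-+-] → (-2.10587, 0.66014, -0.3573)–(-2.10587, -1.01409, -0.3573)  len=1.6742
  (v15,v19,v12) [--+] → (-2.27291, -0.579697, -0.3573)–(-2.27291, 1.09453, -0.3573)  len=1.6742
  (v12,v19,v16) [+-+] → (-2.27291, -0.579697, -0.3573)–(-2.27291, -1.09453, -0.3573)  len=0.5148
  (v18,v22,v19) [++-] → (-1.82915, -1.23478, -0.3573)–(-2.10587, -1.01409, -0.3573)  len=0.3539
  (v19,v22,v23) [-+-] → (-1.82915, -1.23478, -0.3573)–(-0.520079, -2.27873, -0.3573)  len=1.6744
  (v19,v23,v16) [--+] → (-0.963845, -2.13848, -0.3573)–(-2.27291, -1.09453, -0.3573)  len=1.6744
  (v16,v23,v20) [+-+] → (-0.963845, -2.13848, -0.3573)–(-0.561341, -2.45947, -0.3573)  len=0.5148
  (v22,v26,v23) [++-] → (-0.175009, -2.19995, -0.3573)–(-0.520079, -2.27873, -0.3573)  len=0.3539
  (v23,v26,v27) [-+-] → (-0.175009, -2.19995, -0.3573)–(1.4573, -1.82741, -0.3573)  len=1.6743
  (v23,v27,v20) [--+] → (1.07096, -2.08693, -0.3573)–(-0.561341, -2.45947, -0.3573)  len=1.6743
  (v20,v27,v24) [+-+] → (1.07096, -2.08693, -0.3573)–(1.5729, -1.97237, -0.3573)  len=0.5148
  (v26,v2,v27) [++-] → (1.61087, -1.50852, -0.3573)–(1.4573, -1.82741, -0.3573)  len=0.3539
  (v27,v2,v3) [-+-] → (1.61087, -1.50852, -0.3573)–(2.3373, 0, -0.3573)  len=1.6743
  (v27,v3,v24) [--+] → (2.29933, -0.46385, -0.3573)–(1.5729, -1.97237, -0.3573)  len=1.6743
  (v24,v3,v0) [+-+] → (2.29933, -0.46385, -0.3573)–(2.5227, 0, -0.3573)  len=0.5148

Chained into 2 loop(s):
  loop 1: 14 segments, perimeter = 14.1978
  loop 2: 14 segments, perimeter = 15.3240
Total perimeter = 29.522

loops=2 perimeter=29.522


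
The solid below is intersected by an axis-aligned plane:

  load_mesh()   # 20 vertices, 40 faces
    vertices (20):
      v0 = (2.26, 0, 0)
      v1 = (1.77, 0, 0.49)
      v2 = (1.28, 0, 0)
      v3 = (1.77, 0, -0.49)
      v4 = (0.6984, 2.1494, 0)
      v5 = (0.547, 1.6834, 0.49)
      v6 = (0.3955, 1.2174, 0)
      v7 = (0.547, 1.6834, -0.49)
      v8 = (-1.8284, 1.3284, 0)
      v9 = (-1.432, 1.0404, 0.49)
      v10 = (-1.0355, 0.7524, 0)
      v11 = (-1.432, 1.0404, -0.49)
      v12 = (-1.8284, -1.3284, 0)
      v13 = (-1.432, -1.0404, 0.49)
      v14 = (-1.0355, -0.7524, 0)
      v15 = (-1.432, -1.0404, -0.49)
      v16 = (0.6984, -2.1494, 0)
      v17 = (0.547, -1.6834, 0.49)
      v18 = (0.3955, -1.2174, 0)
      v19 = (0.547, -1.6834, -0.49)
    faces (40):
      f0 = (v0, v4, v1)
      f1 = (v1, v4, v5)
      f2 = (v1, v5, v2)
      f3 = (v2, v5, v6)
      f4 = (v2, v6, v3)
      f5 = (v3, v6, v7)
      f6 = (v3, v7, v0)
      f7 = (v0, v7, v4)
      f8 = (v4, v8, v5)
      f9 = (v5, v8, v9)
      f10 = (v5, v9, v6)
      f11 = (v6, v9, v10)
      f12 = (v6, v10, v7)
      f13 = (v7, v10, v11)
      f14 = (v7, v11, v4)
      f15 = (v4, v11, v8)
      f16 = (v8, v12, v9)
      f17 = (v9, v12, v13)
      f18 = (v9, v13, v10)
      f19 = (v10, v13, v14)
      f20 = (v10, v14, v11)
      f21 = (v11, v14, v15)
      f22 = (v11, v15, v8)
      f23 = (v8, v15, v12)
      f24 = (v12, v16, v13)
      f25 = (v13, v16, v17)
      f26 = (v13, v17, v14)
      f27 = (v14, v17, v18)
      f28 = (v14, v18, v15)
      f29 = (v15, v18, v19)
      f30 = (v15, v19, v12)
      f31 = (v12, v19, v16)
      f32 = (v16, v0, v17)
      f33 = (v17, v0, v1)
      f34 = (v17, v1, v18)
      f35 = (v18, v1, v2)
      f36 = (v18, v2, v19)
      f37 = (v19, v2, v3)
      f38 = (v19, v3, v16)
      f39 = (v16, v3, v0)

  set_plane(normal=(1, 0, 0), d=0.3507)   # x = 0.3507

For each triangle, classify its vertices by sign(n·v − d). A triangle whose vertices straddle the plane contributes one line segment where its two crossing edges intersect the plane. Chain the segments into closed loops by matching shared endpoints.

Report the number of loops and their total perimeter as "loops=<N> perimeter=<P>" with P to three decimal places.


loops=2 perimeter=5.146

Straddling triangles (16 of 40):
  (v4,v8,v5) [+-+] → (0.3507, 2.03643, 0)–(0.3507, 1.65406, 0.449507)  len=0.5901
  (v5,v8,v9) [+--] → (0.3507, 1.65406, 0.449507)–(0.3507, 1.61962, 0.49)  len=0.0532
  (v5,v9,v6) [+-+] → (0.3507, 1.61962, 0.49)–(0.3507, 1.21306, 0.012012)  len=0.6275
  (v6,v9,v10) [+--] → (0.3507, 1.21306, 0.012012)–(0.3507, 1.20284, 0)  len=0.0158
  (v6,v10,v7) [+-+] → (0.3507, 1.20284, 0)–(0.3507, 1.56791, -0.429218)  len=0.5635
  (v7,v10,v11) [+--] → (0.3507, 1.56791, -0.429218)–(0.3507, 1.61962, -0.49)  len=0.0798
  (v7,v11,v4) [+-+] → (0.3507, 1.61962, -0.49)–(0.3507, 1.9684, -0.0799723)  len=0.5383
  (v4,v11,v8) [+--] → (0.3507, 1.9684, -0.0799723)–(0.3507, 2.03643, 0)  len=0.1050
  (v12,v16,v13) [-+-] → (0.3507, -2.03643, 0)–(0.3507, -1.9684, 0.0799723)  len=0.1050
  (v13,v16,v17) [-++] → (0.3507, -1.9684, 0.0799723)–(0.3507, -1.61962, 0.49)  len=0.5383
  (v13,v17,v14) [-+-] → (0.3507, -1.61962, 0.49)–(0.3507, -1.56791, 0.429218)  len=0.0798
  (v14,v17,v18) [-++] → (0.3507, -1.56791, 0.429218)–(0.3507, -1.20284, 0)  len=0.5635
  (v14,v18,v15) [-+-] → (0.3507, -1.20284, 0)–(0.3507, -1.21306, -0.012012)  len=0.0158
  (v15,v18,v19) [-++] → (0.3507, -1.21306, -0.012012)–(0.3507, -1.61962, -0.49)  len=0.6275
  (v15,v19,v12) [-+-] → (0.3507, -1.61962, -0.49)–(0.3507, -1.65406, -0.449507)  len=0.0532
  (v12,v19,v16) [-++] → (0.3507, -1.65406, -0.449507)–(0.3507, -2.03643, 0)  len=0.5901

Chained into 2 loop(s):
  loop 1: 8 segments, perimeter = 2.5731
  loop 2: 8 segments, perimeter = 2.5731
Total perimeter = 5.146


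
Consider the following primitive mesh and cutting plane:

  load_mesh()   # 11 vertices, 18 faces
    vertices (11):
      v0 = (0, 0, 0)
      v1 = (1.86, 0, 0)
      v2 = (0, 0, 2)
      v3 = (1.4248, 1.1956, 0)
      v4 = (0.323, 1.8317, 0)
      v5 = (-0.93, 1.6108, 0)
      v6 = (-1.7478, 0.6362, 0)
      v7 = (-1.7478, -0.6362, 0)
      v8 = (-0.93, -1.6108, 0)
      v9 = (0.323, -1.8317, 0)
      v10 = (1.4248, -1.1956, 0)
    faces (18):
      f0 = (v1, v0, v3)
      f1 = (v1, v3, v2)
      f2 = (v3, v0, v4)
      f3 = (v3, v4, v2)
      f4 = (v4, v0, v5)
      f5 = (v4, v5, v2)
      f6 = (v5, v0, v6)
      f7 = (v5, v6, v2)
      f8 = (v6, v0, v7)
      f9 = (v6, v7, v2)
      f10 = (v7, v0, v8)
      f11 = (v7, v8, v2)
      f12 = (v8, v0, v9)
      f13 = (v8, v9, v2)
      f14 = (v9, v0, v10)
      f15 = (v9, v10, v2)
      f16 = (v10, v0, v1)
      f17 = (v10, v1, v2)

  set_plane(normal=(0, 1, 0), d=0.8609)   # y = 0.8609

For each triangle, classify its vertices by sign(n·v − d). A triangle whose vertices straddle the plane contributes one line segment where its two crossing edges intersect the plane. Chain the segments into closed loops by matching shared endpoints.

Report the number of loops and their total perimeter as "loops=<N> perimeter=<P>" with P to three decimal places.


Straddling triangles (8 of 18):
  (v1,v0,v3) [--+] → (1.02594, 0.8609, 0)–(1.54663, 0.8609, 0)  len=0.5207
  (v1,v3,v2) [-+-] → (1.54663, 0.8609, 0)–(1.02594, 0.8609, 0.559886)  len=0.7646
  (v3,v0,v4) [+-+] → (1.02594, 0.8609, 0)–(0.15181, 0.8609, 0)  len=0.8741
  (v3,v4,v2) [++-] → (0.15181, 0.8609, 1.06)–(1.02594, 0.8609, 0.559886)  len=1.0071
  (v4,v0,v5) [+-+] → (0.15181, 0.8609, 0)–(-0.497043, 0.8609, 0)  len=0.6489
  (v4,v5,v2) [++-] → (-0.497043, 0.8609, 0.93109)–(0.15181, 0.8609, 1.06)  len=0.6615
  (v5,v0,v6) [+--] → (-0.497043, 0.8609, 0)–(-1.55925, 0.8609, 0)  len=1.0622
  (v5,v6,v2) [+--] → (-1.55925, 0.8609, 0)–(-0.497043, 0.8609, 0.93109)  len=1.4125

Chained into 1 loop(s):
  loop 1: 8 segments, perimeter = 6.9516
Total perimeter = 6.952

loops=1 perimeter=6.952


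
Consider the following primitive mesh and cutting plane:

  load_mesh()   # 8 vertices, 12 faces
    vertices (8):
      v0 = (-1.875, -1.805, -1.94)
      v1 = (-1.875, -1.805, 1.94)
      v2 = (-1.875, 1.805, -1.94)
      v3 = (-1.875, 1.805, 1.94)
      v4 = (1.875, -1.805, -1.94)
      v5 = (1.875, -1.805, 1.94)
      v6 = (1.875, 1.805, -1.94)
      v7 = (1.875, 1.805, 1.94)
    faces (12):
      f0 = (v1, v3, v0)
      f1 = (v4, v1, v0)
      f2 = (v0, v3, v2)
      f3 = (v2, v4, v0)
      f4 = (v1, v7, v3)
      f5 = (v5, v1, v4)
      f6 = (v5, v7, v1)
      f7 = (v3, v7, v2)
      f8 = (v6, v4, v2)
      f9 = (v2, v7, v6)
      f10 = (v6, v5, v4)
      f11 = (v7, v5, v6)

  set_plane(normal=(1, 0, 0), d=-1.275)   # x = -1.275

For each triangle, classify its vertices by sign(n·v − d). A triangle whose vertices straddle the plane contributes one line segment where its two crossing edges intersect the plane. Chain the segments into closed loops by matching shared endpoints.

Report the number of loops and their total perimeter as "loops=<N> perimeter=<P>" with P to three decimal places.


Straddling triangles (8 of 12):
  (v4,v1,v0) [+--] → (-1.275, -1.805, 1.3192)–(-1.275, -1.805, -1.94)  len=3.2592
  (v2,v4,v0) [-+-] → (-1.275, 1.2274, -1.94)–(-1.275, -1.805, -1.94)  len=3.0324
  (v1,v7,v3) [-+-] → (-1.275, -1.2274, 1.94)–(-1.275, 1.805, 1.94)  len=3.0324
  (v5,v1,v4) [+-+] → (-1.275, -1.805, 1.94)–(-1.275, -1.805, 1.3192)  len=0.6208
  (v5,v7,v1) [++-] → (-1.275, -1.2274, 1.94)–(-1.275, -1.805, 1.94)  len=0.5776
  (v3,v7,v2) [-+-] → (-1.275, 1.805, 1.94)–(-1.275, 1.805, -1.3192)  len=3.2592
  (v6,v4,v2) [++-] → (-1.275, 1.2274, -1.94)–(-1.275, 1.805, -1.94)  len=0.5776
  (v2,v7,v6) [-++] → (-1.275, 1.805, -1.3192)–(-1.275, 1.805, -1.94)  len=0.6208

Chained into 1 loop(s):
  loop 1: 8 segments, perimeter = 14.9800
Total perimeter = 14.980

loops=1 perimeter=14.980


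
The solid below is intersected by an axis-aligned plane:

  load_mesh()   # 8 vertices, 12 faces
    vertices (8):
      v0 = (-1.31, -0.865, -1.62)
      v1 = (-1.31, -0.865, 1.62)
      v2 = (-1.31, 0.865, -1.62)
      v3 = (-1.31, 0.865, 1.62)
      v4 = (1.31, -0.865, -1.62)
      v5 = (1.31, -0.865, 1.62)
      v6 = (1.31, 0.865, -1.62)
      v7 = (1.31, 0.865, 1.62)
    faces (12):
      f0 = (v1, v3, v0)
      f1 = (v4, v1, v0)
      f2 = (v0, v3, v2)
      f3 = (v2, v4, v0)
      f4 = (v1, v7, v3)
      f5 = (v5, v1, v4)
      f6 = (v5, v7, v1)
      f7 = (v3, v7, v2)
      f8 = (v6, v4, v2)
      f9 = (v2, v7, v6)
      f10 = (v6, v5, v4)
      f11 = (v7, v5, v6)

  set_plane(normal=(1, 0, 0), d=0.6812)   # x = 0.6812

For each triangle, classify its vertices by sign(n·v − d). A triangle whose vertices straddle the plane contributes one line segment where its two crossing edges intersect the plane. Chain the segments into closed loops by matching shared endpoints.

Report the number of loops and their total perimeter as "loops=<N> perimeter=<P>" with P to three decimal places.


loops=1 perimeter=9.940

Straddling triangles (8 of 12):
  (v4,v1,v0) [+--] → (0.6812, -0.865, -0.8424)–(0.6812, -0.865, -1.62)  len=0.7776
  (v2,v4,v0) [-+-] → (0.6812, -0.4498, -1.62)–(0.6812, -0.865, -1.62)  len=0.4152
  (v1,v7,v3) [-+-] → (0.6812, 0.4498, 1.62)–(0.6812, 0.865, 1.62)  len=0.4152
  (v5,v1,v4) [+-+] → (0.6812, -0.865, 1.62)–(0.6812, -0.865, -0.8424)  len=2.4624
  (v5,v7,v1) [++-] → (0.6812, 0.4498, 1.62)–(0.6812, -0.865, 1.62)  len=1.3148
  (v3,v7,v2) [-+-] → (0.6812, 0.865, 1.62)–(0.6812, 0.865, 0.8424)  len=0.7776
  (v6,v4,v2) [++-] → (0.6812, -0.4498, -1.62)–(0.6812, 0.865, -1.62)  len=1.3148
  (v2,v7,v6) [-++] → (0.6812, 0.865, 0.8424)–(0.6812, 0.865, -1.62)  len=2.4624

Chained into 1 loop(s):
  loop 1: 8 segments, perimeter = 9.9400
Total perimeter = 9.940


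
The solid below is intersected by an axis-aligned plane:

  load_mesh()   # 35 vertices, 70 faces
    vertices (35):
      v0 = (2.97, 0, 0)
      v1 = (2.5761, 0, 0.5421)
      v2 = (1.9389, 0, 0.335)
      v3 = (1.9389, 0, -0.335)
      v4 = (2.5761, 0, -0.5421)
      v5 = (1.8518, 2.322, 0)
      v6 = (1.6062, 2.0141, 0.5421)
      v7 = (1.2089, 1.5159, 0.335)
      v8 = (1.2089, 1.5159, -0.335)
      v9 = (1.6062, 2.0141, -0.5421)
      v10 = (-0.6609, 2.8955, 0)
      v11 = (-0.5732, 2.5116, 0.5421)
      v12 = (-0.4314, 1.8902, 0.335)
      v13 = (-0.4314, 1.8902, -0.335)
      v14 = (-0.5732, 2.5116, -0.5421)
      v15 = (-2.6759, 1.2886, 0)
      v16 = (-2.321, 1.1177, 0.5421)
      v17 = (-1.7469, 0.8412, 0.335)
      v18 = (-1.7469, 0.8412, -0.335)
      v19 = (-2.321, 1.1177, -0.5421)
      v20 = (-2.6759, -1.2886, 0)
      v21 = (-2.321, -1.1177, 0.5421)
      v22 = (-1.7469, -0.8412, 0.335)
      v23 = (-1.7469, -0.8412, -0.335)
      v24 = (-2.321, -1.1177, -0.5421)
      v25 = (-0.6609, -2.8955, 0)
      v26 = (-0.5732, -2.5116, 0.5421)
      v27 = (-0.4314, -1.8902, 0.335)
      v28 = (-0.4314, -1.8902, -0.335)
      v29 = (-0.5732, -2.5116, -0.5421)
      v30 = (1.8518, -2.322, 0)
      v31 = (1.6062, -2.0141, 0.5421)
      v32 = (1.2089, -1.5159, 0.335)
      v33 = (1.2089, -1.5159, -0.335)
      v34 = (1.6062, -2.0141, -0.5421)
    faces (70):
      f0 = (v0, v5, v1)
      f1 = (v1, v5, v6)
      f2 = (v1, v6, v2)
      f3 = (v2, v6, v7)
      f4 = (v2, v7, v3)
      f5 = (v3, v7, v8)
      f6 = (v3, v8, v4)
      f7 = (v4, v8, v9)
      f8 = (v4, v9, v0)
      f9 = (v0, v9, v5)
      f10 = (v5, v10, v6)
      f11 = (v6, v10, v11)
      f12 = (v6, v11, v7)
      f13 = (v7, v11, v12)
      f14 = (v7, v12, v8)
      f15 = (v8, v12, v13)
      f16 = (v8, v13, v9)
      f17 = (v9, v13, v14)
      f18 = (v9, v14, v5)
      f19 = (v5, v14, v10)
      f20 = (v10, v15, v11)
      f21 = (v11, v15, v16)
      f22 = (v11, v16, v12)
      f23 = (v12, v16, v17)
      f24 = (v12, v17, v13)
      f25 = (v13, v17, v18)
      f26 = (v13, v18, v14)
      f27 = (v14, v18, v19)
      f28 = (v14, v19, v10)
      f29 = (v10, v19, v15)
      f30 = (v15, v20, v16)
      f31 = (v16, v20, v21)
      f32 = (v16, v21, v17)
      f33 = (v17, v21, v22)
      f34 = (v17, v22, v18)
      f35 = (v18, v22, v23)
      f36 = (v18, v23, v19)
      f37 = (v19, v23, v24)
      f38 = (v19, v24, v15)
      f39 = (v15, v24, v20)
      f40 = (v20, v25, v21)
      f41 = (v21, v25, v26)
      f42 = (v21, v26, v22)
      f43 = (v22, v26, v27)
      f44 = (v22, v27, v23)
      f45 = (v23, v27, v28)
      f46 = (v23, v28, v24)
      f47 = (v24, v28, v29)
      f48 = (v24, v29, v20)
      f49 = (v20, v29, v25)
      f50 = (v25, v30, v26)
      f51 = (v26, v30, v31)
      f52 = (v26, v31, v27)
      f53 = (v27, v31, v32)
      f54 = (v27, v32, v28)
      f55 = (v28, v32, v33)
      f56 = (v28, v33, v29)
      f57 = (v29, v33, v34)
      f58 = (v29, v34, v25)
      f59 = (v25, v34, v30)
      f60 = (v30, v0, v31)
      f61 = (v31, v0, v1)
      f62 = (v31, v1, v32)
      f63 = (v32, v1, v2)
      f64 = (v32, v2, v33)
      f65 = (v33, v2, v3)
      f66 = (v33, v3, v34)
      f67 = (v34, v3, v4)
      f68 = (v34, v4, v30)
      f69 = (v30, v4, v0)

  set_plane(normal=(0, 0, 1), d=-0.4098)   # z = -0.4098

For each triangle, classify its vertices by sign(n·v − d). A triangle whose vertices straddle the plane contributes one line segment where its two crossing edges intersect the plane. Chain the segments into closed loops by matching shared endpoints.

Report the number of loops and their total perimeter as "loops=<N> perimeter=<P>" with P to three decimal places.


loops=2 perimeter=29.408

Straddling triangles (28 of 70):
  (v3,v8,v4) [++-] → (1.7027, 0.96839, -0.4098)–(2.16904, 0, -0.4098)  len=1.0748
  (v4,v8,v9) [-+-] → (1.7027, 0.96839, -0.4098)–(1.3524, 1.69584, -0.4098)  len=0.8074
  (v4,v9,v0) [--+] → (1.93904, 1.52256, -0.4098)–(2.67223, 0, -0.4098)  len=1.6899
  (v0,v9,v5) [+-+] → (1.93904, 1.52256, -0.4098)–(1.66614, 2.08924, -0.4098)  len=0.6290
  (v8,v13,v9) [++-] → (0.304537, 1.93495, -0.4098)–(1.3524, 1.69584, -0.4098)  len=1.0748
  (v9,v13,v14) [-+-] → (0.304537, 1.93495, -0.4098)–(-0.482615, 2.11464, -0.4098)  len=0.8074
  (v9,v14,v5) [--+] → (0.0186235, 2.46533, -0.4098)–(1.66614, 2.08924, -0.4098)  len=1.6899
  (v5,v14,v10) [+-+] → (0.0186235, 2.46533, -0.4098)–(-0.594603, 2.60529, -0.4098)  len=0.6290
  (v13,v18,v14) [++-] → (-1.32299, 1.44451, -0.4098)–(-0.482615, 2.11464, -0.4098)  len=1.0748
  (v14,v18,v19) [-+-] → (-1.32299, 1.44451, -0.4098)–(-1.95425, 0.941066, -0.4098)  len=0.8074
  (v14,v19,v10) [--+] → (-1.91585, 1.55157, -0.4098)–(-0.594603, 2.60529, -0.4098)  len=1.6900
  (v10,v19,v15) [+-+] → (-1.91585, 1.55157, -0.4098)–(-2.40761, 1.15941, -0.4098)  len=0.6290
  (v18,v23,v19) [++-] → (-1.95425, -0.133688, -0.4098)–(-1.95425, 0.941066, -0.4098)  len=1.0748
  (v19,v23,v24) [-+-] → (-1.95425, -0.133688, -0.4098)–(-1.95425, -0.941066, -0.4098)  len=0.8074
  (v19,v24,v15) [--+] → (-2.40761, -0.53044, -0.4098)–(-2.40761, 1.15941, -0.4098)  len=1.6898
  (v15,v24,v20) [+-+] → (-2.40761, -0.53044, -0.4098)–(-2.40761, -1.15941, -0.4098)  len=0.6290
  (v23,v28,v24) [++-] → (-1.11388, -1.61119, -0.4098)–(-1.95425, -0.941066, -0.4098)  len=1.0748
  (v24,v28,v29) [-+-] → (-1.11388, -1.61119, -0.4098)–(-0.482615, -2.11464, -0.4098)  len=0.8074
  (v24,v29,v20) [--+] → (-1.08637, -2.21313, -0.4098)–(-2.40761, -1.15941, -0.4098)  len=1.6900
  (v20,v29,v25) [+-+] → (-1.08637, -2.21313, -0.4098)–(-0.594603, -2.60529, -0.4098)  len=0.6290
  (v28,v33,v29) [++-] → (0.565244, -1.87553, -0.4098)–(-0.482615, -2.11464, -0.4098)  len=1.0748
  (v29,v33,v34) [-+-] → (0.565244, -1.87553, -0.4098)–(1.3524, -1.69584, -0.4098)  len=0.8074
  (v29,v34,v25) [--+] → (1.05291, -2.22921, -0.4098)–(-0.594603, -2.60529, -0.4098)  len=1.6899
  (v25,v34,v30) [+-+] → (1.05291, -2.22921, -0.4098)–(1.66614, -2.08924, -0.4098)  len=0.6290
  (v33,v3,v34) [++-] → (1.81874, -0.727449, -0.4098)–(1.3524, -1.69584, -0.4098)  len=1.0748
  (v34,v3,v4) [-+-] → (1.81874, -0.727449, -0.4098)–(2.16904, 0, -0.4098)  len=0.8074
  (v34,v4,v30) [--+] → (2.39933, -0.566686, -0.4098)–(1.66614, -2.08924, -0.4098)  len=1.6899
  (v30,v4,v0) [+-+] → (2.39933, -0.566686, -0.4098)–(2.67223, 0, -0.4098)  len=0.6290

Chained into 2 loop(s):
  loop 1: 14 segments, perimeter = 13.1755
  loop 2: 14 segments, perimeter = 16.2323
Total perimeter = 29.408


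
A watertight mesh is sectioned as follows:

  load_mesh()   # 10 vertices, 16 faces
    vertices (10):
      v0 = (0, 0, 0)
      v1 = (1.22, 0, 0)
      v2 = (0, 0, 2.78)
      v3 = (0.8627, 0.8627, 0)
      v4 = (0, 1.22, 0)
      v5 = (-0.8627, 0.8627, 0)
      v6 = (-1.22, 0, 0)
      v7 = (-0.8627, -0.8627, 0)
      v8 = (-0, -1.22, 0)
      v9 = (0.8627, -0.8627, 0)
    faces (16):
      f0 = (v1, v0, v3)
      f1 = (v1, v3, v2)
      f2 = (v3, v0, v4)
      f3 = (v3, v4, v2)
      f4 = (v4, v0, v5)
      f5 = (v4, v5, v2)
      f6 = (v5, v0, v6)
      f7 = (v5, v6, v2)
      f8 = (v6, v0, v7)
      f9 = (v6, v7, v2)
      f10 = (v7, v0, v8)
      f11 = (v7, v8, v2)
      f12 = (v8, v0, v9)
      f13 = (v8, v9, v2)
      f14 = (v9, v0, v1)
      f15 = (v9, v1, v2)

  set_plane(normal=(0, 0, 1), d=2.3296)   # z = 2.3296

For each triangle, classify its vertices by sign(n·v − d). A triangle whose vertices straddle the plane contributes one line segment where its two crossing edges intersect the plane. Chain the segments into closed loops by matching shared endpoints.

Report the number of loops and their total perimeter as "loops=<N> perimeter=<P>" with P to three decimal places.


loops=1 perimeter=1.210

Straddling triangles (8 of 16):
  (v1,v3,v2) [--+] → (0.13977, 0.13977, 2.3296)–(0.197658, 0, 2.3296)  len=0.1513
  (v3,v4,v2) [--+] → (0, 0.197658, 2.3296)–(0.13977, 0.13977, 2.3296)  len=0.1513
  (v4,v5,v2) [--+] → (-0.13977, 0.13977, 2.3296)–(0, 0.197658, 2.3296)  len=0.1513
  (v5,v6,v2) [--+] → (-0.197658, 0, 2.3296)–(-0.13977, 0.13977, 2.3296)  len=0.1513
  (v6,v7,v2) [--+] → (-0.13977, -0.13977, 2.3296)–(-0.197658, 0, 2.3296)  len=0.1513
  (v7,v8,v2) [--+] → (0, -0.197658, 2.3296)–(-0.13977, -0.13977, 2.3296)  len=0.1513
  (v8,v9,v2) [--+] → (0.13977, -0.13977, 2.3296)–(0, -0.197658, 2.3296)  len=0.1513
  (v9,v1,v2) [--+] → (0.197658, 0, 2.3296)–(0.13977, -0.13977, 2.3296)  len=0.1513

Chained into 1 loop(s):
  loop 1: 8 segments, perimeter = 1.2103
Total perimeter = 1.210


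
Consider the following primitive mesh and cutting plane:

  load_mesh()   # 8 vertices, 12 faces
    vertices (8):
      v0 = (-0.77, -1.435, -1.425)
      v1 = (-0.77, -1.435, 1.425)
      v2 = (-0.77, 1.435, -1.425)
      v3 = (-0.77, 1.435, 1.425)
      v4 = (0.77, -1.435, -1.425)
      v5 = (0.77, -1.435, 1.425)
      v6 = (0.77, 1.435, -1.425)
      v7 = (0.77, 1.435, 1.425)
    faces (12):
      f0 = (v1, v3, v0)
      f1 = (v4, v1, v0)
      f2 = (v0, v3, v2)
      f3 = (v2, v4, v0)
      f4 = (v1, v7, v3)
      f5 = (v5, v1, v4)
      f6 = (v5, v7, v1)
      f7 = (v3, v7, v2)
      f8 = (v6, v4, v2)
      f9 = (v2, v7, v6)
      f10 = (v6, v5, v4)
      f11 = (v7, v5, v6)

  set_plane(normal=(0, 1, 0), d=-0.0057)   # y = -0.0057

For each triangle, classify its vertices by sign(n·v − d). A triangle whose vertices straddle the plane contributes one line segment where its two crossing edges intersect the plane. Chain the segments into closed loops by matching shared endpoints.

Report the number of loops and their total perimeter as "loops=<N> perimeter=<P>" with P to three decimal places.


Straddling triangles (8 of 12):
  (v1,v3,v0) [-+-] → (-0.77, -0.0057, 1.425)–(-0.77, -0.0057, -0.00566028)  len=1.4307
  (v0,v3,v2) [-++] → (-0.77, -0.0057, -0.00566028)–(-0.77, -0.0057, -1.425)  len=1.4193
  (v2,v4,v0) [+--] → (0.00305854, -0.0057, -1.425)–(-0.77, -0.0057, -1.425)  len=0.7731
  (v1,v7,v3) [-++] → (-0.00305854, -0.0057, 1.425)–(-0.77, -0.0057, 1.425)  len=0.7669
  (v5,v7,v1) [-+-] → (0.77, -0.0057, 1.425)–(-0.00305854, -0.0057, 1.425)  len=0.7731
  (v6,v4,v2) [+-+] → (0.77, -0.0057, -1.425)–(0.00305854, -0.0057, -1.425)  len=0.7669
  (v6,v5,v4) [+--] → (0.77, -0.0057, 0.00566028)–(0.77, -0.0057, -1.425)  len=1.4307
  (v7,v5,v6) [+-+] → (0.77, -0.0057, 1.425)–(0.77, -0.0057, 0.00566028)  len=1.4193

Chained into 1 loop(s):
  loop 1: 8 segments, perimeter = 8.7800
Total perimeter = 8.780

loops=1 perimeter=8.780


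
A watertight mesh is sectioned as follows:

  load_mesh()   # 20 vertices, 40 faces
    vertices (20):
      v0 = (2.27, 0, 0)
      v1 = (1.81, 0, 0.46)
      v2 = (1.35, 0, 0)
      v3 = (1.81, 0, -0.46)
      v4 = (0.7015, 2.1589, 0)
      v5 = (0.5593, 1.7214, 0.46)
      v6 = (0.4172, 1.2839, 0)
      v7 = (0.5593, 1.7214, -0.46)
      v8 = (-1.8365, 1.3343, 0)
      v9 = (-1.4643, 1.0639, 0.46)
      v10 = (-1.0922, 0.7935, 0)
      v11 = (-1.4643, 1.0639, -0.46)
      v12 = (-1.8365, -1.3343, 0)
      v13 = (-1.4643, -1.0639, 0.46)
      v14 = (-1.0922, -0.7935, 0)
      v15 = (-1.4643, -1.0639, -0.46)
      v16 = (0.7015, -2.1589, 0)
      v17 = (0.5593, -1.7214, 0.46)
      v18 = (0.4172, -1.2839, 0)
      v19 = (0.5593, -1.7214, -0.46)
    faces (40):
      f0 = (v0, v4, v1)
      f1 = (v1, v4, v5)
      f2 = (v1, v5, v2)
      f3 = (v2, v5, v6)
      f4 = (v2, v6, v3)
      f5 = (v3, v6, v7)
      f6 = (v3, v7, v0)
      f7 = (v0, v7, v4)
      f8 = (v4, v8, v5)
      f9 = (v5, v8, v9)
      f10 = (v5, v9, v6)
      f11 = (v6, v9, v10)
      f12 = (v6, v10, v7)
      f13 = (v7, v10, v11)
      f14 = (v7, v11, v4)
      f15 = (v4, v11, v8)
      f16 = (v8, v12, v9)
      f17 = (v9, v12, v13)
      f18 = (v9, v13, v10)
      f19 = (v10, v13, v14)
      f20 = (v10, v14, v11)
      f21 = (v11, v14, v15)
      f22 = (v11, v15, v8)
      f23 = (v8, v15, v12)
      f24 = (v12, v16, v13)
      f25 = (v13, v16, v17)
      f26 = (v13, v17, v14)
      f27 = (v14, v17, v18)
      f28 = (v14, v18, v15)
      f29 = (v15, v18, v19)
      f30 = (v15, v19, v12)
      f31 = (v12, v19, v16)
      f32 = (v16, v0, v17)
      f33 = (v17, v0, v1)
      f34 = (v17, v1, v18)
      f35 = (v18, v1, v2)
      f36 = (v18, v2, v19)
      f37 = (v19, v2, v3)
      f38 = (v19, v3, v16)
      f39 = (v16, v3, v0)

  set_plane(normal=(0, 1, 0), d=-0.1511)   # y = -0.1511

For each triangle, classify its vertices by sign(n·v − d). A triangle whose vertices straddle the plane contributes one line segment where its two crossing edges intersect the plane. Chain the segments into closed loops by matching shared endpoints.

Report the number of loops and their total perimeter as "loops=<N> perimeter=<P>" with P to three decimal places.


loops=2 perimeter=4.969

Straddling triangles (16 of 40):
  (v8,v12,v9) [+-+] → (-1.8365, -0.1511, 0)–(-1.65287, -0.1511, 0.22695)  len=0.2919
  (v9,v12,v13) [+--] → (-1.65287, -0.1511, 0.22695)–(-1.4643, -0.1511, 0.46)  len=0.2998
  (v9,v13,v10) [+-+] → (-1.4643, -0.1511, 0.46)–(-1.28144, -0.1511, 0.233938)  len=0.2908
  (v10,v13,v14) [+--] → (-1.28144, -0.1511, 0.233938)–(-1.0922, -0.1511, 0)  len=0.3009
  (v10,v14,v11) [+-+] → (-1.0922, -0.1511, 0)–(-1.22089, -0.1511, -0.159096)  len=0.2046
  (v11,v14,v15) [+--] → (-1.22089, -0.1511, -0.159096)–(-1.4643, -0.1511, -0.46)  len=0.3870
  (v11,v15,v8) [+-+] → (-1.4643, -0.1511, -0.46)–(-1.60597, -0.1511, -0.284915)  len=0.2252
  (v8,v15,v12) [+--] → (-1.60597, -0.1511, -0.284915)–(-1.8365, -0.1511, 0)  len=0.3665
  (v16,v0,v17) [-+-] → (2.16022, -0.1511, 0)–(2.11984, -0.1511, 0.0403776)  len=0.0571
  (v17,v0,v1) [-++] → (2.11984, -0.1511, 0.0403776)–(1.70022, -0.1511, 0.46)  len=0.5934
  (v17,v1,v18) [-+-] → (1.70022, -0.1511, 0.46)–(1.64608, -0.1511, 0.405863)  len=0.0766
  (v18,v1,v2) [-++] → (1.64608, -0.1511, 0.405863)–(1.24022, -0.1511, 0)  len=0.5740
  (v18,v2,v19) [-+-] → (1.24022, -0.1511, 0)–(1.28059, -0.1511, -0.0403776)  len=0.0571
  (v19,v2,v3) [-++] → (1.28059, -0.1511, -0.0403776)–(1.70022, -0.1511, -0.46)  len=0.5934
  (v19,v3,v16) [-+-] → (1.70022, -0.1511, -0.46)–(1.73242, -0.1511, -0.427805)  len=0.0455
  (v16,v3,v0) [-++] → (1.73242, -0.1511, -0.427805)–(2.16022, -0.1511, 0)  len=0.6050

Chained into 2 loop(s):
  loop 1: 8 segments, perimeter = 2.3668
  loop 2: 8 segments, perimeter = 2.6022
Total perimeter = 4.969


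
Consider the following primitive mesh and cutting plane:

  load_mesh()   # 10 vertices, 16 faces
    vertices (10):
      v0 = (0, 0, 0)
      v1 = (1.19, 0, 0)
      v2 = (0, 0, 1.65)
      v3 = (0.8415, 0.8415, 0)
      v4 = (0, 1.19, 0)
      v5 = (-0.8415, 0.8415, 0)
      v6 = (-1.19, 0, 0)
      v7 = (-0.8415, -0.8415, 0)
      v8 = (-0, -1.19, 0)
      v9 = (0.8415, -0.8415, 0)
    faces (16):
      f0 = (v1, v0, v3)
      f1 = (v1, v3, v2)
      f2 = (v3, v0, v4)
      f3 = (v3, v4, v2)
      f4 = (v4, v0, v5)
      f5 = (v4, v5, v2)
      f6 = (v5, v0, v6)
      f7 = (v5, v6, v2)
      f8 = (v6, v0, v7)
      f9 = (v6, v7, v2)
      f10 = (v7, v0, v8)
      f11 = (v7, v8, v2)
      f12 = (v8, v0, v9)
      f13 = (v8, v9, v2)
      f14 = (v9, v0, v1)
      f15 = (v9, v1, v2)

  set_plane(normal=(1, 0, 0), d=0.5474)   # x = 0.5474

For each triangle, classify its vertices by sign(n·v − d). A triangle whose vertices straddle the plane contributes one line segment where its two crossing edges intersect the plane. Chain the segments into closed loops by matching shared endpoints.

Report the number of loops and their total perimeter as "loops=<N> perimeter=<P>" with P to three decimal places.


Straddling triangles (8 of 16):
  (v1,v0,v3) [+-+] → (0.5474, 0, 0)–(0.5474, 0.5474, 0)  len=0.5474
  (v1,v3,v2) [++-] → (0.5474, 0.5474, 0.576667)–(0.5474, 0, 0.891)  len=0.6312
  (v3,v0,v4) [+--] → (0.5474, 0.5474, 0)–(0.5474, 0.963299, 0)  len=0.4159
  (v3,v4,v2) [+--] → (0.5474, 0.963299, 0)–(0.5474, 0.5474, 0.576667)  len=0.7110
  (v8,v0,v9) [--+] → (0.5474, -0.5474, 0)–(0.5474, -0.963299, 0)  len=0.4159
  (v8,v9,v2) [-+-] → (0.5474, -0.963299, 0)–(0.5474, -0.5474, 0.576667)  len=0.7110
  (v9,v0,v1) [+-+] → (0.5474, -0.5474, 0)–(0.5474, 0, 0)  len=0.5474
  (v9,v1,v2) [++-] → (0.5474, 0, 0.891)–(0.5474, -0.5474, 0.576667)  len=0.6312

Chained into 1 loop(s):
  loop 1: 8 segments, perimeter = 4.6111
Total perimeter = 4.611

loops=1 perimeter=4.611


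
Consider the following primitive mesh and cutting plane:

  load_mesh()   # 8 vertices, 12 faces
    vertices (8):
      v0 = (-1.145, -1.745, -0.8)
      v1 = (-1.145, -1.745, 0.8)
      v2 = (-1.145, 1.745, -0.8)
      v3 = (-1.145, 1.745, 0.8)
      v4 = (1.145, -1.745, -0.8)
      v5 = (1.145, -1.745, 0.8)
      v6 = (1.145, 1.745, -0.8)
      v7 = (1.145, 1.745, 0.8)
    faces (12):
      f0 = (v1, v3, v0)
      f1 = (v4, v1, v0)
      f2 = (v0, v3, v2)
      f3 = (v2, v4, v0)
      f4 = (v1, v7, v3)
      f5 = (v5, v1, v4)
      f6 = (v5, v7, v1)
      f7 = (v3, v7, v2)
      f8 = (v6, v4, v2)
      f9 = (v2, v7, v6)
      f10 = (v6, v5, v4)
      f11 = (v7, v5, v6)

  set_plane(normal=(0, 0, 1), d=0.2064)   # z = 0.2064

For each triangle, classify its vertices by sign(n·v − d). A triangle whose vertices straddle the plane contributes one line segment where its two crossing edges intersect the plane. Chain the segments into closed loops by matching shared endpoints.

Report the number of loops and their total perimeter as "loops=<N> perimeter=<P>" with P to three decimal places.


loops=1 perimeter=11.560

Straddling triangles (8 of 12):
  (v1,v3,v0) [++-] → (-1.145, 0.45021, 0.2064)–(-1.145, -1.745, 0.2064)  len=2.1952
  (v4,v1,v0) [-+-] → (-0.29541, -1.745, 0.2064)–(-1.145, -1.745, 0.2064)  len=0.8496
  (v0,v3,v2) [-+-] → (-1.145, 0.45021, 0.2064)–(-1.145, 1.745, 0.2064)  len=1.2948
  (v5,v1,v4) [++-] → (-0.29541, -1.745, 0.2064)–(1.145, -1.745, 0.2064)  len=1.4404
  (v3,v7,v2) [++-] → (0.29541, 1.745, 0.2064)–(-1.145, 1.745, 0.2064)  len=1.4404
  (v2,v7,v6) [-+-] → (0.29541, 1.745, 0.2064)–(1.145, 1.745, 0.2064)  len=0.8496
  (v6,v5,v4) [-+-] → (1.145, -0.45021, 0.2064)–(1.145, -1.745, 0.2064)  len=1.2948
  (v7,v5,v6) [++-] → (1.145, -0.45021, 0.2064)–(1.145, 1.745, 0.2064)  len=2.1952

Chained into 1 loop(s):
  loop 1: 8 segments, perimeter = 11.5600
Total perimeter = 11.560


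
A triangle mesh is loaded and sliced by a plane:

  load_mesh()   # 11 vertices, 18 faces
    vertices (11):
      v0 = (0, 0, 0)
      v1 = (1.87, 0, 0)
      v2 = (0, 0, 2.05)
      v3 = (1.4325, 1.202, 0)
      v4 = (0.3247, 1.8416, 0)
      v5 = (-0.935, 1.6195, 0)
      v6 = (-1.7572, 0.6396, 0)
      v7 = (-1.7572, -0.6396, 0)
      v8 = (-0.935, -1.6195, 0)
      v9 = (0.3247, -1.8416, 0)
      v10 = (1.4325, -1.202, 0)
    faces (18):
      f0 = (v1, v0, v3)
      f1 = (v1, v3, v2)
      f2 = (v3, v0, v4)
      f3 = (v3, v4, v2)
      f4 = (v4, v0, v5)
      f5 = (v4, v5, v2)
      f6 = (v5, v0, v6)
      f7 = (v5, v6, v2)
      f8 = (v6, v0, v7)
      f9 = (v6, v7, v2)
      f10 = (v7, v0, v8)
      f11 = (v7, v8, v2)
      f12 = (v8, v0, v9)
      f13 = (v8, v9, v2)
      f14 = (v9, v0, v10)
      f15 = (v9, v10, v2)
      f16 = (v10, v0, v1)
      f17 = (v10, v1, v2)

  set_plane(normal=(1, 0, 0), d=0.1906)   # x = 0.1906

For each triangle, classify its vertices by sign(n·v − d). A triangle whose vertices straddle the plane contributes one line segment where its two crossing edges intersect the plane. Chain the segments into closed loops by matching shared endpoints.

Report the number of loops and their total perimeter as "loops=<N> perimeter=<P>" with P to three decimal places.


loops=1 perimeter=8.844

Straddling triangles (12 of 18):
  (v1,v0,v3) [+-+] → (0.1906, 0, 0)–(0.1906, 0.159931, 0)  len=0.1599
  (v1,v3,v2) [++-] → (0.1906, 0.159931, 1.77724)–(0.1906, 0, 1.84105)  len=0.1722
  (v3,v0,v4) [+-+] → (0.1906, 0.159931, 0)–(0.1906, 1.08103, 0)  len=0.9211
  (v3,v4,v2) [++-] → (0.1906, 1.08103, 0.846643)–(0.1906, 0.159931, 1.77724)  len=1.3094
  (v4,v0,v5) [+--] → (0.1906, 1.08103, 0)–(0.1906, 1.81796, 0)  len=0.7369
  (v4,v5,v2) [+--] → (0.1906, 1.81796, 0)–(0.1906, 1.08103, 0.846643)  len=1.1224
  (v8,v0,v9) [--+] → (0.1906, -1.08103, 0)–(0.1906, -1.81796, 0)  len=0.7369
  (v8,v9,v2) [-+-] → (0.1906, -1.81796, 0)–(0.1906, -1.08103, 0.846643)  len=1.1224
  (v9,v0,v10) [+-+] → (0.1906, -1.08103, 0)–(0.1906, -0.159931, 0)  len=0.9211
  (v9,v10,v2) [++-] → (0.1906, -0.159931, 1.77724)–(0.1906, -1.08103, 0.846643)  len=1.3094
  (v10,v0,v1) [+-+] → (0.1906, -0.159931, 0)–(0.1906, 0, 0)  len=0.1599
  (v10,v1,v2) [++-] → (0.1906, 0, 1.84105)–(0.1906, -0.159931, 1.77724)  len=0.1722

Chained into 1 loop(s):
  loop 1: 12 segments, perimeter = 8.8439
Total perimeter = 8.844


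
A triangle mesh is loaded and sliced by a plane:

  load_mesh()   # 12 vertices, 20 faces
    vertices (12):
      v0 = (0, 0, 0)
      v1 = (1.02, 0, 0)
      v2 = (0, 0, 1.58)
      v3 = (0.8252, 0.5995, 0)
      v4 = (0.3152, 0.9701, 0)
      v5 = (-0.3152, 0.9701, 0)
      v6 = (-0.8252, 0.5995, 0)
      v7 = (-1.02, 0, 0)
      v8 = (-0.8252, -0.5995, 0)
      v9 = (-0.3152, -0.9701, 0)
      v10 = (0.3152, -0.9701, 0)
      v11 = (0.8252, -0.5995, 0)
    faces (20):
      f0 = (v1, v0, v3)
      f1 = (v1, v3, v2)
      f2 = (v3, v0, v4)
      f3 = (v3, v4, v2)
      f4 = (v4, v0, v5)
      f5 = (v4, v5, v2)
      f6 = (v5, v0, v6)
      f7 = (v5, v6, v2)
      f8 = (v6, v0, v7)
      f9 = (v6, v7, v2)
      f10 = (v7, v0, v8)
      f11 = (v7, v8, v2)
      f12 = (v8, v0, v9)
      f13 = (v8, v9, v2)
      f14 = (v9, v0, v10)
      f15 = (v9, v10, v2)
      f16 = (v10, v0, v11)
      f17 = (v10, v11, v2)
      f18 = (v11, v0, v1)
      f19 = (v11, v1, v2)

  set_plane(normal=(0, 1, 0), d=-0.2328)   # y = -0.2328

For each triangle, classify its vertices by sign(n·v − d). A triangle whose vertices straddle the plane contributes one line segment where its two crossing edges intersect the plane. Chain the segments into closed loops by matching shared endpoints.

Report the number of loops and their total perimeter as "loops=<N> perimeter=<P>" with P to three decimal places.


Straddling triangles (10 of 20):
  (v7,v0,v8) [++-] → (-0.320445, -0.2328, 0)–(-0.944355, -0.2328, 0)  len=0.6239
  (v7,v8,v2) [+-+] → (-0.944355, -0.2328, 0)–(-0.320445, -0.2328, 0.966449)  len=1.1503
  (v8,v0,v9) [-+-] → (-0.320445, -0.2328, 0)–(-0.0756402, -0.2328, 0)  len=0.2448
  (v8,v9,v2) [--+] → (-0.0756402, -0.2328, 1.20084)–(-0.320445, -0.2328, 0.966449)  len=0.3389
  (v9,v0,v10) [-+-] → (-0.0756402, -0.2328, 0)–(0.0756402, -0.2328, 0)  len=0.1513
  (v9,v10,v2) [--+] → (0.0756402, -0.2328, 1.20084)–(-0.0756402, -0.2328, 1.20084)  len=0.1513
  (v10,v0,v11) [-+-] → (0.0756402, -0.2328, 0)–(0.320445, -0.2328, 0)  len=0.2448
  (v10,v11,v2) [--+] → (0.320445, -0.2328, 0.966449)–(0.0756402, -0.2328, 1.20084)  len=0.3389
  (v11,v0,v1) [-++] → (0.320445, -0.2328, 0)–(0.944355, -0.2328, 0)  len=0.6239
  (v11,v1,v2) [-++] → (0.944355, -0.2328, 0)–(0.320445, -0.2328, 0.966449)  len=1.1503

Chained into 1 loop(s):
  loop 1: 10 segments, perimeter = 5.0185
Total perimeter = 5.019

loops=1 perimeter=5.019


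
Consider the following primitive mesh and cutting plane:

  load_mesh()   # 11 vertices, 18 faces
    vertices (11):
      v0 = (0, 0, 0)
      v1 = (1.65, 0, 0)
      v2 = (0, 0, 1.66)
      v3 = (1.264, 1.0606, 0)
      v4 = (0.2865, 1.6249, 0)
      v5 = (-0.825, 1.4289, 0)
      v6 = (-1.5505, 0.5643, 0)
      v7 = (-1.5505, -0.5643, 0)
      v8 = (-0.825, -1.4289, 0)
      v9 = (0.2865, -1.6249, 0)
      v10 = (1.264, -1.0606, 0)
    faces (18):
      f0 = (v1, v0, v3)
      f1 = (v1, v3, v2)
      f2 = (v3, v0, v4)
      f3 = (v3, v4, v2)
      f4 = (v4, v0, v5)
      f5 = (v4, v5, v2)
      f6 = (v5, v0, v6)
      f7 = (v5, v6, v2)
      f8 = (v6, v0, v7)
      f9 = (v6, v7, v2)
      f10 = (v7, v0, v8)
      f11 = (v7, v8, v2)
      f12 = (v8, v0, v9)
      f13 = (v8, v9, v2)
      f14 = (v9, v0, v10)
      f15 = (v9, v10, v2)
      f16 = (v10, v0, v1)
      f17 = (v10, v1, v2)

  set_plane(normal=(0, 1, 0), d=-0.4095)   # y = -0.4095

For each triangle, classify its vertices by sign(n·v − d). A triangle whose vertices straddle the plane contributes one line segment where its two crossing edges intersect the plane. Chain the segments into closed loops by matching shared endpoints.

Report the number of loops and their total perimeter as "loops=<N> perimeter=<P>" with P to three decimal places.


Straddling triangles (10 of 18):
  (v6,v0,v7) [++-] → (-1.12516, -0.4095, 0)–(-1.5505, -0.4095, 0)  len=0.4253
  (v6,v7,v2) [+-+] → (-1.5505, -0.4095, 0)–(-1.12516, -0.4095, 0.455375)  len=0.6231
  (v7,v0,v8) [-+-] → (-1.12516, -0.4095, 0)–(-0.236432, -0.4095, 0)  len=0.8887
  (v7,v8,v2) [--+] → (-0.236432, -0.4095, 1.18427)–(-1.12516, -0.4095, 0.455375)  len=1.1494
  (v8,v0,v9) [-+-] → (-0.236432, -0.4095, 0)–(0.0722024, -0.4095, 0)  len=0.3086
  (v8,v9,v2) [--+] → (0.0722024, -0.4095, 1.24165)–(-0.236432, -0.4095, 1.18427)  len=0.3139
  (v9,v0,v10) [-+-] → (0.0722024, -0.4095, 0)–(0.488033, -0.4095, 0)  len=0.4158
  (v9,v10,v2) [--+] → (0.488033, -0.4095, 1.01907)–(0.0722024, -0.4095, 1.24165)  len=0.4717
  (v10,v0,v1) [-++] → (0.488033, -0.4095, 0)–(1.50096, -0.4095, 0)  len=1.0129
  (v10,v1,v2) [-++] → (1.50096, -0.4095, 0)–(0.488033, -0.4095, 1.01907)  len=1.4368

Chained into 1 loop(s):
  loop 1: 10 segments, perimeter = 7.0464
Total perimeter = 7.046

loops=1 perimeter=7.046
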